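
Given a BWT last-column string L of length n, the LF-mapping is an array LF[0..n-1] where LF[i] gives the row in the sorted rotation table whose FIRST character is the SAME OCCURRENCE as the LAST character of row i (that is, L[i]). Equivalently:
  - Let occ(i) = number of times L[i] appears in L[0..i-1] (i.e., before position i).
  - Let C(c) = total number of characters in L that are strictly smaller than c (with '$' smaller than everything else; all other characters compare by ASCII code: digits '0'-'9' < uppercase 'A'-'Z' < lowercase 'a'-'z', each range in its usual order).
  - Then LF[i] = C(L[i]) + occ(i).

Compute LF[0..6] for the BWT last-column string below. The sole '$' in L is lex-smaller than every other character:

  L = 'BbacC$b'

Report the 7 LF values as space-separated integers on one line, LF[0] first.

Char counts: '$':1, 'B':1, 'C':1, 'a':1, 'b':2, 'c':1
C (first-col start): C('$')=0, C('B')=1, C('C')=2, C('a')=3, C('b')=4, C('c')=6
L[0]='B': occ=0, LF[0]=C('B')+0=1+0=1
L[1]='b': occ=0, LF[1]=C('b')+0=4+0=4
L[2]='a': occ=0, LF[2]=C('a')+0=3+0=3
L[3]='c': occ=0, LF[3]=C('c')+0=6+0=6
L[4]='C': occ=0, LF[4]=C('C')+0=2+0=2
L[5]='$': occ=0, LF[5]=C('$')+0=0+0=0
L[6]='b': occ=1, LF[6]=C('b')+1=4+1=5

Answer: 1 4 3 6 2 0 5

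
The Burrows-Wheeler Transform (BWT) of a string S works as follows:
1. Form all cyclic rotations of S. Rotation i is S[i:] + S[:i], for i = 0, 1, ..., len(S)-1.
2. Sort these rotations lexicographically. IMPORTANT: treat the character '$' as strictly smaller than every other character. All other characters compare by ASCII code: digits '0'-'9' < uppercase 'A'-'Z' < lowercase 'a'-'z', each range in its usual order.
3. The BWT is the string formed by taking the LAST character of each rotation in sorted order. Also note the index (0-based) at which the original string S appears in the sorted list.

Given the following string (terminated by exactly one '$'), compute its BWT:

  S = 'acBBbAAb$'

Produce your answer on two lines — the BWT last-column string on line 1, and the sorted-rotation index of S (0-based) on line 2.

Answer: bbAcB$ABa
5

Derivation:
All 9 rotations (rotation i = S[i:]+S[:i]):
  rot[0] = acBBbAAb$
  rot[1] = cBBbAAb$a
  rot[2] = BBbAAb$ac
  rot[3] = BbAAb$acB
  rot[4] = bAAb$acBB
  rot[5] = AAb$acBBb
  rot[6] = Ab$acBBbA
  rot[7] = b$acBBbAA
  rot[8] = $acBBbAAb
Sorted (with $ < everything):
  sorted[0] = $acBBbAAb  (last char: 'b')
  sorted[1] = AAb$acBBb  (last char: 'b')
  sorted[2] = Ab$acBBbA  (last char: 'A')
  sorted[3] = BBbAAb$ac  (last char: 'c')
  sorted[4] = BbAAb$acB  (last char: 'B')
  sorted[5] = acBBbAAb$  (last char: '$')
  sorted[6] = b$acBBbAA  (last char: 'A')
  sorted[7] = bAAb$acBB  (last char: 'B')
  sorted[8] = cBBbAAb$a  (last char: 'a')
Last column: bbAcB$ABa
Original string S is at sorted index 5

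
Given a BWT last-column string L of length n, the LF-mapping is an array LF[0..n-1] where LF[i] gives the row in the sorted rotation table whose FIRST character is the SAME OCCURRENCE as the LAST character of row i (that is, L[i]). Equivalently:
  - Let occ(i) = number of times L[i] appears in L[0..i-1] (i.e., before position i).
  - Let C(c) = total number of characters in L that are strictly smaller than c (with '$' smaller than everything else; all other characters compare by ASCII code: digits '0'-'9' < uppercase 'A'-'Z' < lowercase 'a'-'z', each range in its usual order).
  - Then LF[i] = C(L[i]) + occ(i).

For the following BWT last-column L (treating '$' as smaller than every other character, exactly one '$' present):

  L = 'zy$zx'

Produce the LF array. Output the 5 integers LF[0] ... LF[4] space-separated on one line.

Answer: 3 2 0 4 1

Derivation:
Char counts: '$':1, 'x':1, 'y':1, 'z':2
C (first-col start): C('$')=0, C('x')=1, C('y')=2, C('z')=3
L[0]='z': occ=0, LF[0]=C('z')+0=3+0=3
L[1]='y': occ=0, LF[1]=C('y')+0=2+0=2
L[2]='$': occ=0, LF[2]=C('$')+0=0+0=0
L[3]='z': occ=1, LF[3]=C('z')+1=3+1=4
L[4]='x': occ=0, LF[4]=C('x')+0=1+0=1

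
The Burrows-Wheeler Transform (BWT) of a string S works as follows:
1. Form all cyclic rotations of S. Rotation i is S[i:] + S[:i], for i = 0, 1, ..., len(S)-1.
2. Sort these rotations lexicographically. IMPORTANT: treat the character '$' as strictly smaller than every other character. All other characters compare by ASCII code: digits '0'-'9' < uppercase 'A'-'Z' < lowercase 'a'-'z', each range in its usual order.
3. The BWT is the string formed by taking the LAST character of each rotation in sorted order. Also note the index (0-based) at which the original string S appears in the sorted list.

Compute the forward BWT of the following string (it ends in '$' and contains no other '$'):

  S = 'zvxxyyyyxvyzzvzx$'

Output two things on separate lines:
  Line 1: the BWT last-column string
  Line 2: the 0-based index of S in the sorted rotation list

All 17 rotations (rotation i = S[i:]+S[:i]):
  rot[0] = zvxxyyyyxvyzzvzx$
  rot[1] = vxxyyyyxvyzzvzx$z
  rot[2] = xxyyyyxvyzzvzx$zv
  rot[3] = xyyyyxvyzzvzx$zvx
  rot[4] = yyyyxvyzzvzx$zvxx
  rot[5] = yyyxvyzzvzx$zvxxy
  rot[6] = yyxvyzzvzx$zvxxyy
  rot[7] = yxvyzzvzx$zvxxyyy
  rot[8] = xvyzzvzx$zvxxyyyy
  rot[9] = vyzzvzx$zvxxyyyyx
  rot[10] = yzzvzx$zvxxyyyyxv
  rot[11] = zzvzx$zvxxyyyyxvy
  rot[12] = zvzx$zvxxyyyyxvyz
  rot[13] = vzx$zvxxyyyyxvyzz
  rot[14] = zx$zvxxyyyyxvyzzv
  rot[15] = x$zvxxyyyyxvyzzvz
  rot[16] = $zvxxyyyyxvyzzvzx
Sorted (with $ < everything):
  sorted[0] = $zvxxyyyyxvyzzvzx  (last char: 'x')
  sorted[1] = vxxyyyyxvyzzvzx$z  (last char: 'z')
  sorted[2] = vyzzvzx$zvxxyyyyx  (last char: 'x')
  sorted[3] = vzx$zvxxyyyyxvyzz  (last char: 'z')
  sorted[4] = x$zvxxyyyyxvyzzvz  (last char: 'z')
  sorted[5] = xvyzzvzx$zvxxyyyy  (last char: 'y')
  sorted[6] = xxyyyyxvyzzvzx$zv  (last char: 'v')
  sorted[7] = xyyyyxvyzzvzx$zvx  (last char: 'x')
  sorted[8] = yxvyzzvzx$zvxxyyy  (last char: 'y')
  sorted[9] = yyxvyzzvzx$zvxxyy  (last char: 'y')
  sorted[10] = yyyxvyzzvzx$zvxxy  (last char: 'y')
  sorted[11] = yyyyxvyzzvzx$zvxx  (last char: 'x')
  sorted[12] = yzzvzx$zvxxyyyyxv  (last char: 'v')
  sorted[13] = zvxxyyyyxvyzzvzx$  (last char: '$')
  sorted[14] = zvzx$zvxxyyyyxvyz  (last char: 'z')
  sorted[15] = zx$zvxxyyyyxvyzzv  (last char: 'v')
  sorted[16] = zzvzx$zvxxyyyyxvy  (last char: 'y')
Last column: xzxzzyvxyyyxv$zvy
Original string S is at sorted index 13

Answer: xzxzzyvxyyyxv$zvy
13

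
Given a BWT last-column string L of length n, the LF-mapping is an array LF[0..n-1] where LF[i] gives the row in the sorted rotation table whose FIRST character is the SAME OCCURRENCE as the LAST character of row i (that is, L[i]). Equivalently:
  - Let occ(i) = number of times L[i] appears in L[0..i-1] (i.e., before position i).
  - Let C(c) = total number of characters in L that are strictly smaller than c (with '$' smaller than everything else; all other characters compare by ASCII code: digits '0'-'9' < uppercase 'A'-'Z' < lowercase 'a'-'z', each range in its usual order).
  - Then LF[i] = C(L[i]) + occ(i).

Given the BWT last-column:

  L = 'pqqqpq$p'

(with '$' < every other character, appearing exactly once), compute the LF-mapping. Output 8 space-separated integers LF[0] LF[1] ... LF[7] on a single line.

Answer: 1 4 5 6 2 7 0 3

Derivation:
Char counts: '$':1, 'p':3, 'q':4
C (first-col start): C('$')=0, C('p')=1, C('q')=4
L[0]='p': occ=0, LF[0]=C('p')+0=1+0=1
L[1]='q': occ=0, LF[1]=C('q')+0=4+0=4
L[2]='q': occ=1, LF[2]=C('q')+1=4+1=5
L[3]='q': occ=2, LF[3]=C('q')+2=4+2=6
L[4]='p': occ=1, LF[4]=C('p')+1=1+1=2
L[5]='q': occ=3, LF[5]=C('q')+3=4+3=7
L[6]='$': occ=0, LF[6]=C('$')+0=0+0=0
L[7]='p': occ=2, LF[7]=C('p')+2=1+2=3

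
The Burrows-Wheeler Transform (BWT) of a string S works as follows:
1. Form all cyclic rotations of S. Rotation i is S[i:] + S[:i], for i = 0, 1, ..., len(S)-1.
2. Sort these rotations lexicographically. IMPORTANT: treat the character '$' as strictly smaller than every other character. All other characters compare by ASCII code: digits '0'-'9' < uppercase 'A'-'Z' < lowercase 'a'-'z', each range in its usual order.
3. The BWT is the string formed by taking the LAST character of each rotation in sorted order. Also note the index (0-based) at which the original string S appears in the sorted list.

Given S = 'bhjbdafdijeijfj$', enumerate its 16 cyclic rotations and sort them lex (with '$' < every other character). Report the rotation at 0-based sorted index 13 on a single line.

All 16 rotations (rotation i = S[i:]+S[:i]):
  rot[0] = bhjbdafdijeijfj$
  rot[1] = hjbdafdijeijfj$b
  rot[2] = jbdafdijeijfj$bh
  rot[3] = bdafdijeijfj$bhj
  rot[4] = dafdijeijfj$bhjb
  rot[5] = afdijeijfj$bhjbd
  rot[6] = fdijeijfj$bhjbda
  rot[7] = dijeijfj$bhjbdaf
  rot[8] = ijeijfj$bhjbdafd
  rot[9] = jeijfj$bhjbdafdi
  rot[10] = eijfj$bhjbdafdij
  rot[11] = ijfj$bhjbdafdije
  rot[12] = jfj$bhjbdafdijei
  rot[13] = fj$bhjbdafdijeij
  rot[14] = j$bhjbdafdijeijf
  rot[15] = $bhjbdafdijeijfj
Sorted (with $ < everything):
  sorted[0] = $bhjbdafdijeijfj
  sorted[1] = afdijeijfj$bhjbd
  sorted[2] = bdafdijeijfj$bhj
  sorted[3] = bhjbdafdijeijfj$
  sorted[4] = dafdijeijfj$bhjb
  sorted[5] = dijeijfj$bhjbdaf
  sorted[6] = eijfj$bhjbdafdij
  sorted[7] = fdijeijfj$bhjbda
  sorted[8] = fj$bhjbdafdijeij
  sorted[9] = hjbdafdijeijfj$b
  sorted[10] = ijeijfj$bhjbdafd
  sorted[11] = ijfj$bhjbdafdije
  sorted[12] = j$bhjbdafdijeijf
  sorted[13] = jbdafdijeijfj$bh
  sorted[14] = jeijfj$bhjbdafdi
  sorted[15] = jfj$bhjbdafdijei
sorted[13] = jbdafdijeijfj$bh

Answer: jbdafdijeijfj$bh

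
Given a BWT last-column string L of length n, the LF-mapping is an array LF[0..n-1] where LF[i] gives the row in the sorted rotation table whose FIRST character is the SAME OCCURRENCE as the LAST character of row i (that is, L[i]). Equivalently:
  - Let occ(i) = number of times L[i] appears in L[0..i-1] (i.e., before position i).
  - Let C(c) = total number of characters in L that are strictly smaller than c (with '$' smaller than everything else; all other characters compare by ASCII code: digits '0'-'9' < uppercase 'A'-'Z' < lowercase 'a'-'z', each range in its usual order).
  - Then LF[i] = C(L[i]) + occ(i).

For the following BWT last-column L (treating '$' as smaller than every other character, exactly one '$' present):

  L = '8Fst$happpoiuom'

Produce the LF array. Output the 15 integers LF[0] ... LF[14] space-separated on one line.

Answer: 1 2 12 13 0 4 3 9 10 11 7 5 14 8 6

Derivation:
Char counts: '$':1, '8':1, 'F':1, 'a':1, 'h':1, 'i':1, 'm':1, 'o':2, 'p':3, 's':1, 't':1, 'u':1
C (first-col start): C('$')=0, C('8')=1, C('F')=2, C('a')=3, C('h')=4, C('i')=5, C('m')=6, C('o')=7, C('p')=9, C('s')=12, C('t')=13, C('u')=14
L[0]='8': occ=0, LF[0]=C('8')+0=1+0=1
L[1]='F': occ=0, LF[1]=C('F')+0=2+0=2
L[2]='s': occ=0, LF[2]=C('s')+0=12+0=12
L[3]='t': occ=0, LF[3]=C('t')+0=13+0=13
L[4]='$': occ=0, LF[4]=C('$')+0=0+0=0
L[5]='h': occ=0, LF[5]=C('h')+0=4+0=4
L[6]='a': occ=0, LF[6]=C('a')+0=3+0=3
L[7]='p': occ=0, LF[7]=C('p')+0=9+0=9
L[8]='p': occ=1, LF[8]=C('p')+1=9+1=10
L[9]='p': occ=2, LF[9]=C('p')+2=9+2=11
L[10]='o': occ=0, LF[10]=C('o')+0=7+0=7
L[11]='i': occ=0, LF[11]=C('i')+0=5+0=5
L[12]='u': occ=0, LF[12]=C('u')+0=14+0=14
L[13]='o': occ=1, LF[13]=C('o')+1=7+1=8
L[14]='m': occ=0, LF[14]=C('m')+0=6+0=6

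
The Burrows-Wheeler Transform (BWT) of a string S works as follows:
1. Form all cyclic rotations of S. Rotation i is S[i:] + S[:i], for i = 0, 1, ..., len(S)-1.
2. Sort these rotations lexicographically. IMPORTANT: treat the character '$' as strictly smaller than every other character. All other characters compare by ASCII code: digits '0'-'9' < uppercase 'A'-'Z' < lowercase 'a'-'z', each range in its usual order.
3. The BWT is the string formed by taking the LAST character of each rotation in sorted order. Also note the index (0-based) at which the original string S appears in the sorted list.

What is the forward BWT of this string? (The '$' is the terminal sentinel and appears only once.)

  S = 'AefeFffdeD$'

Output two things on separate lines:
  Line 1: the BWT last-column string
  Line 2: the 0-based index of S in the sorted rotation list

Answer: D$eefdfAfeF
1

Derivation:
All 11 rotations (rotation i = S[i:]+S[:i]):
  rot[0] = AefeFffdeD$
  rot[1] = efeFffdeD$A
  rot[2] = feFffdeD$Ae
  rot[3] = eFffdeD$Aef
  rot[4] = FffdeD$Aefe
  rot[5] = ffdeD$AefeF
  rot[6] = fdeD$AefeFf
  rot[7] = deD$AefeFff
  rot[8] = eD$AefeFffd
  rot[9] = D$AefeFffde
  rot[10] = $AefeFffdeD
Sorted (with $ < everything):
  sorted[0] = $AefeFffdeD  (last char: 'D')
  sorted[1] = AefeFffdeD$  (last char: '$')
  sorted[2] = D$AefeFffde  (last char: 'e')
  sorted[3] = FffdeD$Aefe  (last char: 'e')
  sorted[4] = deD$AefeFff  (last char: 'f')
  sorted[5] = eD$AefeFffd  (last char: 'd')
  sorted[6] = eFffdeD$Aef  (last char: 'f')
  sorted[7] = efeFffdeD$A  (last char: 'A')
  sorted[8] = fdeD$AefeFf  (last char: 'f')
  sorted[9] = feFffdeD$Ae  (last char: 'e')
  sorted[10] = ffdeD$AefeF  (last char: 'F')
Last column: D$eefdfAfeF
Original string S is at sorted index 1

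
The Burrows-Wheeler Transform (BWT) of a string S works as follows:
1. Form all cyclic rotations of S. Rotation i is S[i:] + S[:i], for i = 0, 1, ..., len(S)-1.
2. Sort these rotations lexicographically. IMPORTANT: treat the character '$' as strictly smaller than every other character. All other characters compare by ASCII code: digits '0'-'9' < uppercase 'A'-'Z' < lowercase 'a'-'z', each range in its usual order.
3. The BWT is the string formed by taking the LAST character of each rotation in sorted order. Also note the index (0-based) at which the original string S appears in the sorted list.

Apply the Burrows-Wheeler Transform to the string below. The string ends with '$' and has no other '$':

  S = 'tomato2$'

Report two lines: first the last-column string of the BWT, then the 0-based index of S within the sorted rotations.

Answer: 2omotta$
7

Derivation:
All 8 rotations (rotation i = S[i:]+S[:i]):
  rot[0] = tomato2$
  rot[1] = omato2$t
  rot[2] = mato2$to
  rot[3] = ato2$tom
  rot[4] = to2$toma
  rot[5] = o2$tomat
  rot[6] = 2$tomato
  rot[7] = $tomato2
Sorted (with $ < everything):
  sorted[0] = $tomato2  (last char: '2')
  sorted[1] = 2$tomato  (last char: 'o')
  sorted[2] = ato2$tom  (last char: 'm')
  sorted[3] = mato2$to  (last char: 'o')
  sorted[4] = o2$tomat  (last char: 't')
  sorted[5] = omato2$t  (last char: 't')
  sorted[6] = to2$toma  (last char: 'a')
  sorted[7] = tomato2$  (last char: '$')
Last column: 2omotta$
Original string S is at sorted index 7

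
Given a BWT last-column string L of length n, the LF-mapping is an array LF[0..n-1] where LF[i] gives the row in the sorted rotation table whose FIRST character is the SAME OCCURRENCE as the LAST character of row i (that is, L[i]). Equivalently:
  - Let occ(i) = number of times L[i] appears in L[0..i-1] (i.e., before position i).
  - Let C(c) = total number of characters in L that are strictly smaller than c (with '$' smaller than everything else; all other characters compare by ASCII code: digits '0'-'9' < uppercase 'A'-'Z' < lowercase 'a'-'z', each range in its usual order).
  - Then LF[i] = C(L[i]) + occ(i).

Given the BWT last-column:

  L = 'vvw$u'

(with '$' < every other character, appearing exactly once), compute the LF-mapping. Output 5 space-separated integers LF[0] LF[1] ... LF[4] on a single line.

Char counts: '$':1, 'u':1, 'v':2, 'w':1
C (first-col start): C('$')=0, C('u')=1, C('v')=2, C('w')=4
L[0]='v': occ=0, LF[0]=C('v')+0=2+0=2
L[1]='v': occ=1, LF[1]=C('v')+1=2+1=3
L[2]='w': occ=0, LF[2]=C('w')+0=4+0=4
L[3]='$': occ=0, LF[3]=C('$')+0=0+0=0
L[4]='u': occ=0, LF[4]=C('u')+0=1+0=1

Answer: 2 3 4 0 1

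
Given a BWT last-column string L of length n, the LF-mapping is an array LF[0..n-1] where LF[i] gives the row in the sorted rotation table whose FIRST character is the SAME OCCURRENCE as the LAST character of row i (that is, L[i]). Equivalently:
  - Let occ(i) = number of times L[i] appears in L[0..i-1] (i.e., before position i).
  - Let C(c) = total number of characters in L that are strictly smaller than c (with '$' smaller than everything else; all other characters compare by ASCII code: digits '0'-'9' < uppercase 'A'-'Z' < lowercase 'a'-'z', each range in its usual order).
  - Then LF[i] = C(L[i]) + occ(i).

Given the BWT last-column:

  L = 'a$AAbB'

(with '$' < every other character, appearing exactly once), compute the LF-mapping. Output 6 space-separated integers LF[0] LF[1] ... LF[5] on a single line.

Answer: 4 0 1 2 5 3

Derivation:
Char counts: '$':1, 'A':2, 'B':1, 'a':1, 'b':1
C (first-col start): C('$')=0, C('A')=1, C('B')=3, C('a')=4, C('b')=5
L[0]='a': occ=0, LF[0]=C('a')+0=4+0=4
L[1]='$': occ=0, LF[1]=C('$')+0=0+0=0
L[2]='A': occ=0, LF[2]=C('A')+0=1+0=1
L[3]='A': occ=1, LF[3]=C('A')+1=1+1=2
L[4]='b': occ=0, LF[4]=C('b')+0=5+0=5
L[5]='B': occ=0, LF[5]=C('B')+0=3+0=3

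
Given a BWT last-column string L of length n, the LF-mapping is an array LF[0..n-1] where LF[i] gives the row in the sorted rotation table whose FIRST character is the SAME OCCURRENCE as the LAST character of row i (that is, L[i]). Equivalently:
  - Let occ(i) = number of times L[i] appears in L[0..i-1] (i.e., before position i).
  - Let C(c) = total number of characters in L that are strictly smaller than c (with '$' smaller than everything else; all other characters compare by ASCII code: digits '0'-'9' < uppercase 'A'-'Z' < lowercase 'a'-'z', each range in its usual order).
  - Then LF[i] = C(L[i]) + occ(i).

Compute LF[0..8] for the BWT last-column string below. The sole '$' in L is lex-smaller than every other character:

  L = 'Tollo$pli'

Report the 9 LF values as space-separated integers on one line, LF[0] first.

Char counts: '$':1, 'T':1, 'i':1, 'l':3, 'o':2, 'p':1
C (first-col start): C('$')=0, C('T')=1, C('i')=2, C('l')=3, C('o')=6, C('p')=8
L[0]='T': occ=0, LF[0]=C('T')+0=1+0=1
L[1]='o': occ=0, LF[1]=C('o')+0=6+0=6
L[2]='l': occ=0, LF[2]=C('l')+0=3+0=3
L[3]='l': occ=1, LF[3]=C('l')+1=3+1=4
L[4]='o': occ=1, LF[4]=C('o')+1=6+1=7
L[5]='$': occ=0, LF[5]=C('$')+0=0+0=0
L[6]='p': occ=0, LF[6]=C('p')+0=8+0=8
L[7]='l': occ=2, LF[7]=C('l')+2=3+2=5
L[8]='i': occ=0, LF[8]=C('i')+0=2+0=2

Answer: 1 6 3 4 7 0 8 5 2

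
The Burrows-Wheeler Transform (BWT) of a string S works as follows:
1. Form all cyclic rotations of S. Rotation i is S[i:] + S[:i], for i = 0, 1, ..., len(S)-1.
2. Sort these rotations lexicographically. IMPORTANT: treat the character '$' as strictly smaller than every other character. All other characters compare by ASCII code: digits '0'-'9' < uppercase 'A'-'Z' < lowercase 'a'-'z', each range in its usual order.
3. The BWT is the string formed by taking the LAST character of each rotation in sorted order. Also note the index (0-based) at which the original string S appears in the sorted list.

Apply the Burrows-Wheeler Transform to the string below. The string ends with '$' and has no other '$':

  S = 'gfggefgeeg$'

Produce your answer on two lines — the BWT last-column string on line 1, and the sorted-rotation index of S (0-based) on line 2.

All 11 rotations (rotation i = S[i:]+S[:i]):
  rot[0] = gfggefgeeg$
  rot[1] = fggefgeeg$g
  rot[2] = ggefgeeg$gf
  rot[3] = gefgeeg$gfg
  rot[4] = efgeeg$gfgg
  rot[5] = fgeeg$gfgge
  rot[6] = geeg$gfggef
  rot[7] = eeg$gfggefg
  rot[8] = eg$gfggefge
  rot[9] = g$gfggefgee
  rot[10] = $gfggefgeeg
Sorted (with $ < everything):
  sorted[0] = $gfggefgeeg  (last char: 'g')
  sorted[1] = eeg$gfggefg  (last char: 'g')
  sorted[2] = efgeeg$gfgg  (last char: 'g')
  sorted[3] = eg$gfggefge  (last char: 'e')
  sorted[4] = fgeeg$gfgge  (last char: 'e')
  sorted[5] = fggefgeeg$g  (last char: 'g')
  sorted[6] = g$gfggefgee  (last char: 'e')
  sorted[7] = geeg$gfggef  (last char: 'f')
  sorted[8] = gefgeeg$gfg  (last char: 'g')
  sorted[9] = gfggefgeeg$  (last char: '$')
  sorted[10] = ggefgeeg$gf  (last char: 'f')
Last column: gggeegefg$f
Original string S is at sorted index 9

Answer: gggeegefg$f
9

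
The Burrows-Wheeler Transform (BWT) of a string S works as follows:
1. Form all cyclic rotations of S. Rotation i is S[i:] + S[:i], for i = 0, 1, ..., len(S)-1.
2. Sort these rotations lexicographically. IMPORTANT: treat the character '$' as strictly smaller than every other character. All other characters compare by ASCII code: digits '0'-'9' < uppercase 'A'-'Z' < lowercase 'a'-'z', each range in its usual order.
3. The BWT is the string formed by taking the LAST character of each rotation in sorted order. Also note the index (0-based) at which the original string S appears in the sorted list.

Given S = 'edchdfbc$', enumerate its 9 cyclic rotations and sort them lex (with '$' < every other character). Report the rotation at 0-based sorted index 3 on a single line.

Answer: chdfbc$ed

Derivation:
All 9 rotations (rotation i = S[i:]+S[:i]):
  rot[0] = edchdfbc$
  rot[1] = dchdfbc$e
  rot[2] = chdfbc$ed
  rot[3] = hdfbc$edc
  rot[4] = dfbc$edch
  rot[5] = fbc$edchd
  rot[6] = bc$edchdf
  rot[7] = c$edchdfb
  rot[8] = $edchdfbc
Sorted (with $ < everything):
  sorted[0] = $edchdfbc
  sorted[1] = bc$edchdf
  sorted[2] = c$edchdfb
  sorted[3] = chdfbc$ed
  sorted[4] = dchdfbc$e
  sorted[5] = dfbc$edch
  sorted[6] = edchdfbc$
  sorted[7] = fbc$edchd
  sorted[8] = hdfbc$edc
sorted[3] = chdfbc$ed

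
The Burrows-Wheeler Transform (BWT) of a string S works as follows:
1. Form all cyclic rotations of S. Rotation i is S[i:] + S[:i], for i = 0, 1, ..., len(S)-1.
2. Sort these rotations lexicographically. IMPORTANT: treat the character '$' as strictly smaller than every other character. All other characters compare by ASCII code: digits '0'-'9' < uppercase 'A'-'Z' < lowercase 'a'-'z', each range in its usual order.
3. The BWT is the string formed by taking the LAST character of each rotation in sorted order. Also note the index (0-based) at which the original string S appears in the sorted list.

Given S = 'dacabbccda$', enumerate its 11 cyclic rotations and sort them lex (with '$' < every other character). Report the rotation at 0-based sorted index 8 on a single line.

All 11 rotations (rotation i = S[i:]+S[:i]):
  rot[0] = dacabbccda$
  rot[1] = acabbccda$d
  rot[2] = cabbccda$da
  rot[3] = abbccda$dac
  rot[4] = bbccda$daca
  rot[5] = bccda$dacab
  rot[6] = ccda$dacabb
  rot[7] = cda$dacabbc
  rot[8] = da$dacabbcc
  rot[9] = a$dacabbccd
  rot[10] = $dacabbccda
Sorted (with $ < everything):
  sorted[0] = $dacabbccda
  sorted[1] = a$dacabbccd
  sorted[2] = abbccda$dac
  sorted[3] = acabbccda$d
  sorted[4] = bbccda$daca
  sorted[5] = bccda$dacab
  sorted[6] = cabbccda$da
  sorted[7] = ccda$dacabb
  sorted[8] = cda$dacabbc
  sorted[9] = da$dacabbcc
  sorted[10] = dacabbccda$
sorted[8] = cda$dacabbc

Answer: cda$dacabbc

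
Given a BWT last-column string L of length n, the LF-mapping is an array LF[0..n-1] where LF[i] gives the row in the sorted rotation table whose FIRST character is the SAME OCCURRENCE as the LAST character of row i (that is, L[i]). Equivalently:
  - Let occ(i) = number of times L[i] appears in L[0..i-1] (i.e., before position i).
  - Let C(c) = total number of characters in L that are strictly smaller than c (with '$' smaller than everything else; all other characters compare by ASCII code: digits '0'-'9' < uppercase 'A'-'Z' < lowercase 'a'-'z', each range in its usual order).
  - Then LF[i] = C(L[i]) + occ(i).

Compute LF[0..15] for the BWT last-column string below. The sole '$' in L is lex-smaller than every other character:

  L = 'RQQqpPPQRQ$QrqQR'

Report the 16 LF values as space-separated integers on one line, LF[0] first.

Char counts: '$':1, 'P':2, 'Q':6, 'R':3, 'p':1, 'q':2, 'r':1
C (first-col start): C('$')=0, C('P')=1, C('Q')=3, C('R')=9, C('p')=12, C('q')=13, C('r')=15
L[0]='R': occ=0, LF[0]=C('R')+0=9+0=9
L[1]='Q': occ=0, LF[1]=C('Q')+0=3+0=3
L[2]='Q': occ=1, LF[2]=C('Q')+1=3+1=4
L[3]='q': occ=0, LF[3]=C('q')+0=13+0=13
L[4]='p': occ=0, LF[4]=C('p')+0=12+0=12
L[5]='P': occ=0, LF[5]=C('P')+0=1+0=1
L[6]='P': occ=1, LF[6]=C('P')+1=1+1=2
L[7]='Q': occ=2, LF[7]=C('Q')+2=3+2=5
L[8]='R': occ=1, LF[8]=C('R')+1=9+1=10
L[9]='Q': occ=3, LF[9]=C('Q')+3=3+3=6
L[10]='$': occ=0, LF[10]=C('$')+0=0+0=0
L[11]='Q': occ=4, LF[11]=C('Q')+4=3+4=7
L[12]='r': occ=0, LF[12]=C('r')+0=15+0=15
L[13]='q': occ=1, LF[13]=C('q')+1=13+1=14
L[14]='Q': occ=5, LF[14]=C('Q')+5=3+5=8
L[15]='R': occ=2, LF[15]=C('R')+2=9+2=11

Answer: 9 3 4 13 12 1 2 5 10 6 0 7 15 14 8 11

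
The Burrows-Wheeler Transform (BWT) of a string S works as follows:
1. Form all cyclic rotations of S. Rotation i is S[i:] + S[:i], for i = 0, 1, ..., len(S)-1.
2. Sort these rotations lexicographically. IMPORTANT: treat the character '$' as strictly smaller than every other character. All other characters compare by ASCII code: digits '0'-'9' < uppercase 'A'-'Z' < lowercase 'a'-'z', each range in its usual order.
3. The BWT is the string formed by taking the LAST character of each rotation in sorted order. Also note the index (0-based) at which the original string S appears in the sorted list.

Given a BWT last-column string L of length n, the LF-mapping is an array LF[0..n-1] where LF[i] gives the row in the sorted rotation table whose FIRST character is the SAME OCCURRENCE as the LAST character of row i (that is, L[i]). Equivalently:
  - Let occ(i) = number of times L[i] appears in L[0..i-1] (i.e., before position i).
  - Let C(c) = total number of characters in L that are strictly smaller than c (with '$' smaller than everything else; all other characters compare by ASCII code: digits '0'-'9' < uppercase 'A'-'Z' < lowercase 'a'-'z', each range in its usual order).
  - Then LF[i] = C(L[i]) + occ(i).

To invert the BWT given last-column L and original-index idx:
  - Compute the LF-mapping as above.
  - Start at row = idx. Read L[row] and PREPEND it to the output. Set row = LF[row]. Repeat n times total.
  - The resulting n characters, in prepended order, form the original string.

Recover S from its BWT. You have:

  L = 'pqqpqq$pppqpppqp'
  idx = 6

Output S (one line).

Answer: pqpppqppqppqqqp$

Derivation:
LF mapping: 1 10 11 2 12 13 0 3 4 5 14 6 7 8 15 9
Walk LF starting at row 6, prepending L[row]:
  step 1: row=6, L[6]='$', prepend. Next row=LF[6]=0
  step 2: row=0, L[0]='p', prepend. Next row=LF[0]=1
  step 3: row=1, L[1]='q', prepend. Next row=LF[1]=10
  step 4: row=10, L[10]='q', prepend. Next row=LF[10]=14
  step 5: row=14, L[14]='q', prepend. Next row=LF[14]=15
  step 6: row=15, L[15]='p', prepend. Next row=LF[15]=9
  step 7: row=9, L[9]='p', prepend. Next row=LF[9]=5
  step 8: row=5, L[5]='q', prepend. Next row=LF[5]=13
  step 9: row=13, L[13]='p', prepend. Next row=LF[13]=8
  step 10: row=8, L[8]='p', prepend. Next row=LF[8]=4
  step 11: row=4, L[4]='q', prepend. Next row=LF[4]=12
  step 12: row=12, L[12]='p', prepend. Next row=LF[12]=7
  step 13: row=7, L[7]='p', prepend. Next row=LF[7]=3
  step 14: row=3, L[3]='p', prepend. Next row=LF[3]=2
  step 15: row=2, L[2]='q', prepend. Next row=LF[2]=11
  step 16: row=11, L[11]='p', prepend. Next row=LF[11]=6
Reversed output: pqpppqppqppqqqp$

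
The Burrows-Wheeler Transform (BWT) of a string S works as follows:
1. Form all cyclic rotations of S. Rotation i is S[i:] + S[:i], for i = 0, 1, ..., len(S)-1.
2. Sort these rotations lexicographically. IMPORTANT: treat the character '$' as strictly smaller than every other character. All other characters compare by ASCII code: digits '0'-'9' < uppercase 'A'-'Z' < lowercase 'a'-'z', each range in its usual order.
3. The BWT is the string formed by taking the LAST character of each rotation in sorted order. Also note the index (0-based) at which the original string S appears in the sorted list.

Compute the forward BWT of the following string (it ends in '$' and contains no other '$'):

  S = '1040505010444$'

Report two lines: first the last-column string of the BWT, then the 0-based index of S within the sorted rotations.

Answer: 451154$0404000
6

Derivation:
All 14 rotations (rotation i = S[i:]+S[:i]):
  rot[0] = 1040505010444$
  rot[1] = 040505010444$1
  rot[2] = 40505010444$10
  rot[3] = 0505010444$104
  rot[4] = 505010444$1040
  rot[5] = 05010444$10405
  rot[6] = 5010444$104050
  rot[7] = 010444$1040505
  rot[8] = 10444$10405050
  rot[9] = 0444$104050501
  rot[10] = 444$1040505010
  rot[11] = 44$10405050104
  rot[12] = 4$104050501044
  rot[13] = $1040505010444
Sorted (with $ < everything):
  sorted[0] = $1040505010444  (last char: '4')
  sorted[1] = 010444$1040505  (last char: '5')
  sorted[2] = 040505010444$1  (last char: '1')
  sorted[3] = 0444$104050501  (last char: '1')
  sorted[4] = 05010444$10405  (last char: '5')
  sorted[5] = 0505010444$104  (last char: '4')
  sorted[6] = 1040505010444$  (last char: '$')
  sorted[7] = 10444$10405050  (last char: '0')
  sorted[8] = 4$104050501044  (last char: '4')
  sorted[9] = 40505010444$10  (last char: '0')
  sorted[10] = 44$10405050104  (last char: '4')
  sorted[11] = 444$1040505010  (last char: '0')
  sorted[12] = 5010444$104050  (last char: '0')
  sorted[13] = 505010444$1040  (last char: '0')
Last column: 451154$0404000
Original string S is at sorted index 6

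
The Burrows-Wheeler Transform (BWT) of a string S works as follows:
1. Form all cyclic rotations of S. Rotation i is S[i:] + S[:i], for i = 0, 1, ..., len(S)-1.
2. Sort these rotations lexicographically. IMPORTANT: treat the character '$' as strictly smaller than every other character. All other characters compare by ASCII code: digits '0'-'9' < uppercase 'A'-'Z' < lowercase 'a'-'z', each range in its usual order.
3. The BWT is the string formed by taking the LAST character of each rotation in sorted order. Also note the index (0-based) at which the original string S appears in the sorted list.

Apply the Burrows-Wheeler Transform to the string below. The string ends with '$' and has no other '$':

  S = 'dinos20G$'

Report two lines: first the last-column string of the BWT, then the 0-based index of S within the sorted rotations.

Answer: G2s0$dino
4

Derivation:
All 9 rotations (rotation i = S[i:]+S[:i]):
  rot[0] = dinos20G$
  rot[1] = inos20G$d
  rot[2] = nos20G$di
  rot[3] = os20G$din
  rot[4] = s20G$dino
  rot[5] = 20G$dinos
  rot[6] = 0G$dinos2
  rot[7] = G$dinos20
  rot[8] = $dinos20G
Sorted (with $ < everything):
  sorted[0] = $dinos20G  (last char: 'G')
  sorted[1] = 0G$dinos2  (last char: '2')
  sorted[2] = 20G$dinos  (last char: 's')
  sorted[3] = G$dinos20  (last char: '0')
  sorted[4] = dinos20G$  (last char: '$')
  sorted[5] = inos20G$d  (last char: 'd')
  sorted[6] = nos20G$di  (last char: 'i')
  sorted[7] = os20G$din  (last char: 'n')
  sorted[8] = s20G$dino  (last char: 'o')
Last column: G2s0$dino
Original string S is at sorted index 4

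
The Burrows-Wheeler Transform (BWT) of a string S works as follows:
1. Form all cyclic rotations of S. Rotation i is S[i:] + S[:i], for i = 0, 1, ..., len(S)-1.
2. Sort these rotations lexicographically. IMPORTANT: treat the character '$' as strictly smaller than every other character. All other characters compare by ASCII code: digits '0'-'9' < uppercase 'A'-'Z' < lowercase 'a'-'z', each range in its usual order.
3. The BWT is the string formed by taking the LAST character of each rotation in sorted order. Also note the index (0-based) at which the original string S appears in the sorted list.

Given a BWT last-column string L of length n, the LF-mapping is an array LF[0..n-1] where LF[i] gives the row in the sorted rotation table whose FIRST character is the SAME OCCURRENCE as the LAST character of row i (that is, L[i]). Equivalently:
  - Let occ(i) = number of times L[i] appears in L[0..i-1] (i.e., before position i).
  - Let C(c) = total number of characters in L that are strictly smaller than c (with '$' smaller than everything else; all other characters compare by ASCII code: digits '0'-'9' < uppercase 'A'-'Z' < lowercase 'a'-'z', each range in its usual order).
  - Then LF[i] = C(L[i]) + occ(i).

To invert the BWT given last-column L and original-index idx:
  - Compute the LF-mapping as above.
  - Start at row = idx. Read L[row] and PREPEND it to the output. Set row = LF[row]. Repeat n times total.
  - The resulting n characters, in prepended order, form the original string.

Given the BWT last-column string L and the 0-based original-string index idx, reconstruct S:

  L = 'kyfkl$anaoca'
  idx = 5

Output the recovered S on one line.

Answer: falconkayak$

Derivation:
LF mapping: 6 11 5 7 8 0 1 9 2 10 4 3
Walk LF starting at row 5, prepending L[row]:
  step 1: row=5, L[5]='$', prepend. Next row=LF[5]=0
  step 2: row=0, L[0]='k', prepend. Next row=LF[0]=6
  step 3: row=6, L[6]='a', prepend. Next row=LF[6]=1
  step 4: row=1, L[1]='y', prepend. Next row=LF[1]=11
  step 5: row=11, L[11]='a', prepend. Next row=LF[11]=3
  step 6: row=3, L[3]='k', prepend. Next row=LF[3]=7
  step 7: row=7, L[7]='n', prepend. Next row=LF[7]=9
  step 8: row=9, L[9]='o', prepend. Next row=LF[9]=10
  step 9: row=10, L[10]='c', prepend. Next row=LF[10]=4
  step 10: row=4, L[4]='l', prepend. Next row=LF[4]=8
  step 11: row=8, L[8]='a', prepend. Next row=LF[8]=2
  step 12: row=2, L[2]='f', prepend. Next row=LF[2]=5
Reversed output: falconkayak$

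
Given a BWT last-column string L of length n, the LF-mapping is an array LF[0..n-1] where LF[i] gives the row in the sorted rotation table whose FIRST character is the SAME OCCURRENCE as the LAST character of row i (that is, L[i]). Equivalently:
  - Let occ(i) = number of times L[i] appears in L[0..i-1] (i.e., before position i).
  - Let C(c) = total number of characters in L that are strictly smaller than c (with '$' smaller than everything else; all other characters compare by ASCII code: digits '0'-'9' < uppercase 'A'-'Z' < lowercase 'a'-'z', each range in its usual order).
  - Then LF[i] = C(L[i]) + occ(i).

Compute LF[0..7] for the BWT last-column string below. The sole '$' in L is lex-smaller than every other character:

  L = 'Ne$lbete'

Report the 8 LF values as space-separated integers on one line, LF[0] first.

Char counts: '$':1, 'N':1, 'b':1, 'e':3, 'l':1, 't':1
C (first-col start): C('$')=0, C('N')=1, C('b')=2, C('e')=3, C('l')=6, C('t')=7
L[0]='N': occ=0, LF[0]=C('N')+0=1+0=1
L[1]='e': occ=0, LF[1]=C('e')+0=3+0=3
L[2]='$': occ=0, LF[2]=C('$')+0=0+0=0
L[3]='l': occ=0, LF[3]=C('l')+0=6+0=6
L[4]='b': occ=0, LF[4]=C('b')+0=2+0=2
L[5]='e': occ=1, LF[5]=C('e')+1=3+1=4
L[6]='t': occ=0, LF[6]=C('t')+0=7+0=7
L[7]='e': occ=2, LF[7]=C('e')+2=3+2=5

Answer: 1 3 0 6 2 4 7 5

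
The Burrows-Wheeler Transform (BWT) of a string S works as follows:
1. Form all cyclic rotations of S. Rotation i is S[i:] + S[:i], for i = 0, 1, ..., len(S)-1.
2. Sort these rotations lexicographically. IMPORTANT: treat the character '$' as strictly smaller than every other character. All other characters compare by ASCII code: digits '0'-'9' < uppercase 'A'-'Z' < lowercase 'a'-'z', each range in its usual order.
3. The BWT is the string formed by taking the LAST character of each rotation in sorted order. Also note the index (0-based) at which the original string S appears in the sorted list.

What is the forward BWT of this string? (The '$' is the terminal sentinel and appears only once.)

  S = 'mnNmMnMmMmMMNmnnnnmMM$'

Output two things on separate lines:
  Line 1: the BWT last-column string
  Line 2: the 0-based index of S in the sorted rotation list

All 22 rotations (rotation i = S[i:]+S[:i]):
  rot[0] = mnNmMnMmMmMMNmnnnnmMM$
  rot[1] = nNmMnMmMmMMNmnnnnmMM$m
  rot[2] = NmMnMmMmMMNmnnnnmMM$mn
  rot[3] = mMnMmMmMMNmnnnnmMM$mnN
  rot[4] = MnMmMmMMNmnnnnmMM$mnNm
  rot[5] = nMmMmMMNmnnnnmMM$mnNmM
  rot[6] = MmMmMMNmnnnnmMM$mnNmMn
  rot[7] = mMmMMNmnnnnmMM$mnNmMnM
  rot[8] = MmMMNmnnnnmMM$mnNmMnMm
  rot[9] = mMMNmnnnnmMM$mnNmMnMmM
  rot[10] = MMNmnnnnmMM$mnNmMnMmMm
  rot[11] = MNmnnnnmMM$mnNmMnMmMmM
  rot[12] = NmnnnnmMM$mnNmMnMmMmMM
  rot[13] = mnnnnmMM$mnNmMnMmMmMMN
  rot[14] = nnnnmMM$mnNmMnMmMmMMNm
  rot[15] = nnnmMM$mnNmMnMmMmMMNmn
  rot[16] = nnmMM$mnNmMnMmMmMMNmnn
  rot[17] = nmMM$mnNmMnMmMmMMNmnnn
  rot[18] = mMM$mnNmMnMmMmMMNmnnnn
  rot[19] = MM$mnNmMnMmMmMMNmnnnnm
  rot[20] = M$mnNmMnMmMmMMNmnnnnmM
  rot[21] = $mnNmMnMmMmMMNmnnnnmMM
Sorted (with $ < everything):
  sorted[0] = $mnNmMnMmMmMMNmnnnnmMM  (last char: 'M')
  sorted[1] = M$mnNmMnMmMmMMNmnnnnmM  (last char: 'M')
  sorted[2] = MM$mnNmMnMmMmMMNmnnnnm  (last char: 'm')
  sorted[3] = MMNmnnnnmMM$mnNmMnMmMm  (last char: 'm')
  sorted[4] = MNmnnnnmMM$mnNmMnMmMmM  (last char: 'M')
  sorted[5] = MmMMNmnnnnmMM$mnNmMnMm  (last char: 'm')
  sorted[6] = MmMmMMNmnnnnmMM$mnNmMn  (last char: 'n')
  sorted[7] = MnMmMmMMNmnnnnmMM$mnNm  (last char: 'm')
  sorted[8] = NmMnMmMmMMNmnnnnmMM$mn  (last char: 'n')
  sorted[9] = NmnnnnmMM$mnNmMnMmMmMM  (last char: 'M')
  sorted[10] = mMM$mnNmMnMmMmMMNmnnnn  (last char: 'n')
  sorted[11] = mMMNmnnnnmMM$mnNmMnMmM  (last char: 'M')
  sorted[12] = mMmMMNmnnnnmMM$mnNmMnM  (last char: 'M')
  sorted[13] = mMnMmMmMMNmnnnnmMM$mnN  (last char: 'N')
  sorted[14] = mnNmMnMmMmMMNmnnnnmMM$  (last char: '$')
  sorted[15] = mnnnnmMM$mnNmMnMmMmMMN  (last char: 'N')
  sorted[16] = nMmMmMMNmnnnnmMM$mnNmM  (last char: 'M')
  sorted[17] = nNmMnMmMmMMNmnnnnmMM$m  (last char: 'm')
  sorted[18] = nmMM$mnNmMnMmMmMMNmnnn  (last char: 'n')
  sorted[19] = nnmMM$mnNmMnMmMmMMNmnn  (last char: 'n')
  sorted[20] = nnnmMM$mnNmMnMmMmMMNmn  (last char: 'n')
  sorted[21] = nnnnmMM$mnNmMnMmMmMMNm  (last char: 'm')
Last column: MMmmMmnmnMnMMN$NMmnnnm
Original string S is at sorted index 14

Answer: MMmmMmnmnMnMMN$NMmnnnm
14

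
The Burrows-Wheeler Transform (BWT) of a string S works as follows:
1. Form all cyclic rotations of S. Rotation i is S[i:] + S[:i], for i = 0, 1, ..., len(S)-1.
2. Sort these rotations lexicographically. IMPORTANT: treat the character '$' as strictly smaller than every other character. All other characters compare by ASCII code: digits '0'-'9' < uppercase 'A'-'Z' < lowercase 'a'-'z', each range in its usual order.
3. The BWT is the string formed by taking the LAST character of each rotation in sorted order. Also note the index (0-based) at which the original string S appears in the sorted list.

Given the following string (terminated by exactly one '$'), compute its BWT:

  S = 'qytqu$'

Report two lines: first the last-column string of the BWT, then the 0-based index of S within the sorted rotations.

All 6 rotations (rotation i = S[i:]+S[:i]):
  rot[0] = qytqu$
  rot[1] = ytqu$q
  rot[2] = tqu$qy
  rot[3] = qu$qyt
  rot[4] = u$qytq
  rot[5] = $qytqu
Sorted (with $ < everything):
  sorted[0] = $qytqu  (last char: 'u')
  sorted[1] = qu$qyt  (last char: 't')
  sorted[2] = qytqu$  (last char: '$')
  sorted[3] = tqu$qy  (last char: 'y')
  sorted[4] = u$qytq  (last char: 'q')
  sorted[5] = ytqu$q  (last char: 'q')
Last column: ut$yqq
Original string S is at sorted index 2

Answer: ut$yqq
2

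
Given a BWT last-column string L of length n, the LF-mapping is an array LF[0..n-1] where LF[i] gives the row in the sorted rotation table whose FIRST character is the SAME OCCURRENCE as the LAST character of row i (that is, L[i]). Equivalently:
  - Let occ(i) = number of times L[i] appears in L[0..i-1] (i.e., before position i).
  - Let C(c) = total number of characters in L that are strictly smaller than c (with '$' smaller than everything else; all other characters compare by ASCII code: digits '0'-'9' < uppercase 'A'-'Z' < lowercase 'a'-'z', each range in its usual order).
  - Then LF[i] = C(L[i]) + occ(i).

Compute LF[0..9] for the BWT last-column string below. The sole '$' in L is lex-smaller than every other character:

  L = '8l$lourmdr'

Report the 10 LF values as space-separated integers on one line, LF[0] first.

Answer: 1 3 0 4 6 9 7 5 2 8

Derivation:
Char counts: '$':1, '8':1, 'd':1, 'l':2, 'm':1, 'o':1, 'r':2, 'u':1
C (first-col start): C('$')=0, C('8')=1, C('d')=2, C('l')=3, C('m')=5, C('o')=6, C('r')=7, C('u')=9
L[0]='8': occ=0, LF[0]=C('8')+0=1+0=1
L[1]='l': occ=0, LF[1]=C('l')+0=3+0=3
L[2]='$': occ=0, LF[2]=C('$')+0=0+0=0
L[3]='l': occ=1, LF[3]=C('l')+1=3+1=4
L[4]='o': occ=0, LF[4]=C('o')+0=6+0=6
L[5]='u': occ=0, LF[5]=C('u')+0=9+0=9
L[6]='r': occ=0, LF[6]=C('r')+0=7+0=7
L[7]='m': occ=0, LF[7]=C('m')+0=5+0=5
L[8]='d': occ=0, LF[8]=C('d')+0=2+0=2
L[9]='r': occ=1, LF[9]=C('r')+1=7+1=8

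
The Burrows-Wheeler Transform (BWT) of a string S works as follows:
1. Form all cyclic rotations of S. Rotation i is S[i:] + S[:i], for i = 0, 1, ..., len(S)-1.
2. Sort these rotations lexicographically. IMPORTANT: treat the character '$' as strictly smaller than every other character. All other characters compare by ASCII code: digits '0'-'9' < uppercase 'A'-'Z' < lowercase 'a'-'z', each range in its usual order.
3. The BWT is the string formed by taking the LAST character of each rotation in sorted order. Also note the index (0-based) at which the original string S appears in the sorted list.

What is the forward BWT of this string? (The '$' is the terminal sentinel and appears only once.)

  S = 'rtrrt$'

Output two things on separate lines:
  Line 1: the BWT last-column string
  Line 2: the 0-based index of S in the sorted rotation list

All 6 rotations (rotation i = S[i:]+S[:i]):
  rot[0] = rtrrt$
  rot[1] = trrt$r
  rot[2] = rrt$rt
  rot[3] = rt$rtr
  rot[4] = t$rtrr
  rot[5] = $rtrrt
Sorted (with $ < everything):
  sorted[0] = $rtrrt  (last char: 't')
  sorted[1] = rrt$rt  (last char: 't')
  sorted[2] = rt$rtr  (last char: 'r')
  sorted[3] = rtrrt$  (last char: '$')
  sorted[4] = t$rtrr  (last char: 'r')
  sorted[5] = trrt$r  (last char: 'r')
Last column: ttr$rr
Original string S is at sorted index 3

Answer: ttr$rr
3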